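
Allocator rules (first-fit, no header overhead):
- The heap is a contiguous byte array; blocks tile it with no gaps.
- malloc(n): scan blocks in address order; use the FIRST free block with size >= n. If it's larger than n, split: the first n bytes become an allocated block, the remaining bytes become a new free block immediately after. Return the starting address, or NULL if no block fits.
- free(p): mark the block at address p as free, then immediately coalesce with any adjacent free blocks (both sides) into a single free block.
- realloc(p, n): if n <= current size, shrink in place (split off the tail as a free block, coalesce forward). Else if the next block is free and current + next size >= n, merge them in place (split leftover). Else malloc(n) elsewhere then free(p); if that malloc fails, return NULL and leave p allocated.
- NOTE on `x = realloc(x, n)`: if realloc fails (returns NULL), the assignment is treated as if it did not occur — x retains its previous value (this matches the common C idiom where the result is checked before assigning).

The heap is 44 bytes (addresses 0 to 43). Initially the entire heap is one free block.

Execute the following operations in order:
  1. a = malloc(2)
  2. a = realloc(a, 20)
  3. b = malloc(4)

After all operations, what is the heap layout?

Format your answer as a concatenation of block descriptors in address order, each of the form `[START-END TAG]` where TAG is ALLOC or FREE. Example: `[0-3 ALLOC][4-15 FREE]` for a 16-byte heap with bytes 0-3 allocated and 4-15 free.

Answer: [0-19 ALLOC][20-23 ALLOC][24-43 FREE]

Derivation:
Op 1: a = malloc(2) -> a = 0; heap: [0-1 ALLOC][2-43 FREE]
Op 2: a = realloc(a, 20) -> a = 0; heap: [0-19 ALLOC][20-43 FREE]
Op 3: b = malloc(4) -> b = 20; heap: [0-19 ALLOC][20-23 ALLOC][24-43 FREE]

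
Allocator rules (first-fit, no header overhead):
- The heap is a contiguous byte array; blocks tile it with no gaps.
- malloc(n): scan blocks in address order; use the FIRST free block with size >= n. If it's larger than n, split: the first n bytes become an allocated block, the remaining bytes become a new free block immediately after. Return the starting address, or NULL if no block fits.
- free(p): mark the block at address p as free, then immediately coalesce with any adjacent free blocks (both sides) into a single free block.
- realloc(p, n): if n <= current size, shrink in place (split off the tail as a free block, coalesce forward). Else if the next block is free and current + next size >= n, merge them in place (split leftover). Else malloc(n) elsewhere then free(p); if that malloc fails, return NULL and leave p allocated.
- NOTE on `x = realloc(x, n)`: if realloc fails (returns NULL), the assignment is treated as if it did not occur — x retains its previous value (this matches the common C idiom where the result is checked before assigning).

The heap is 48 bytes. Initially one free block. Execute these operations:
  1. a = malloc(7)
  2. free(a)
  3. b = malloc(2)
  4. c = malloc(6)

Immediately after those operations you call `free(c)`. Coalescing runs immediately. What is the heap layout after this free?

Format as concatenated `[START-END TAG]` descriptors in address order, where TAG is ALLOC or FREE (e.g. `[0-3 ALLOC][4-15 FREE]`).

Op 1: a = malloc(7) -> a = 0; heap: [0-6 ALLOC][7-47 FREE]
Op 2: free(a) -> (freed a); heap: [0-47 FREE]
Op 3: b = malloc(2) -> b = 0; heap: [0-1 ALLOC][2-47 FREE]
Op 4: c = malloc(6) -> c = 2; heap: [0-1 ALLOC][2-7 ALLOC][8-47 FREE]
free(c): c = 2 -> block [2-7 ALLOC]; mark free, coalesce with adjacent free neighbors -> [0-1 ALLOC][2-47 FREE]

Answer: [0-1 ALLOC][2-47 FREE]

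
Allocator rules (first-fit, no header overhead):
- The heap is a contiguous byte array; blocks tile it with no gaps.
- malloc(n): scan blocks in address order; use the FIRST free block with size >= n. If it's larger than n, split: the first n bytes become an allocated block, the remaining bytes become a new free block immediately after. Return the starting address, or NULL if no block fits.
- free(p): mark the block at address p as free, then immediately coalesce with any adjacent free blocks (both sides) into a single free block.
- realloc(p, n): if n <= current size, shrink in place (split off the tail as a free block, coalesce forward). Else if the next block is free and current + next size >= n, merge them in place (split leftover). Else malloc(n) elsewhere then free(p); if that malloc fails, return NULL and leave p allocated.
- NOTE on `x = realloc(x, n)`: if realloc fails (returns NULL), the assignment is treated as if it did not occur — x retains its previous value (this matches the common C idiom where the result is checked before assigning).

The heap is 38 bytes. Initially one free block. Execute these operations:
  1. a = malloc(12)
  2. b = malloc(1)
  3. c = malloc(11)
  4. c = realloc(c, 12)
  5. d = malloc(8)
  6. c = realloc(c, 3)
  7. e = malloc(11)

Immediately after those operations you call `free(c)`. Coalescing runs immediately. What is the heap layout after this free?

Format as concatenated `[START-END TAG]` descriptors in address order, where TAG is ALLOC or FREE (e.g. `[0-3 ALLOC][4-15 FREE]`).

Answer: [0-11 ALLOC][12-12 ALLOC][13-24 FREE][25-32 ALLOC][33-37 FREE]

Derivation:
Op 1: a = malloc(12) -> a = 0; heap: [0-11 ALLOC][12-37 FREE]
Op 2: b = malloc(1) -> b = 12; heap: [0-11 ALLOC][12-12 ALLOC][13-37 FREE]
Op 3: c = malloc(11) -> c = 13; heap: [0-11 ALLOC][12-12 ALLOC][13-23 ALLOC][24-37 FREE]
Op 4: c = realloc(c, 12) -> c = 13; heap: [0-11 ALLOC][12-12 ALLOC][13-24 ALLOC][25-37 FREE]
Op 5: d = malloc(8) -> d = 25; heap: [0-11 ALLOC][12-12 ALLOC][13-24 ALLOC][25-32 ALLOC][33-37 FREE]
Op 6: c = realloc(c, 3) -> c = 13; heap: [0-11 ALLOC][12-12 ALLOC][13-15 ALLOC][16-24 FREE][25-32 ALLOC][33-37 FREE]
Op 7: e = malloc(11) -> e = NULL; heap: [0-11 ALLOC][12-12 ALLOC][13-15 ALLOC][16-24 FREE][25-32 ALLOC][33-37 FREE]
free(c): c = 13 -> block [13-15 ALLOC]; mark free, coalesce with adjacent free neighbors -> [0-11 ALLOC][12-12 ALLOC][13-24 FREE][25-32 ALLOC][33-37 FREE]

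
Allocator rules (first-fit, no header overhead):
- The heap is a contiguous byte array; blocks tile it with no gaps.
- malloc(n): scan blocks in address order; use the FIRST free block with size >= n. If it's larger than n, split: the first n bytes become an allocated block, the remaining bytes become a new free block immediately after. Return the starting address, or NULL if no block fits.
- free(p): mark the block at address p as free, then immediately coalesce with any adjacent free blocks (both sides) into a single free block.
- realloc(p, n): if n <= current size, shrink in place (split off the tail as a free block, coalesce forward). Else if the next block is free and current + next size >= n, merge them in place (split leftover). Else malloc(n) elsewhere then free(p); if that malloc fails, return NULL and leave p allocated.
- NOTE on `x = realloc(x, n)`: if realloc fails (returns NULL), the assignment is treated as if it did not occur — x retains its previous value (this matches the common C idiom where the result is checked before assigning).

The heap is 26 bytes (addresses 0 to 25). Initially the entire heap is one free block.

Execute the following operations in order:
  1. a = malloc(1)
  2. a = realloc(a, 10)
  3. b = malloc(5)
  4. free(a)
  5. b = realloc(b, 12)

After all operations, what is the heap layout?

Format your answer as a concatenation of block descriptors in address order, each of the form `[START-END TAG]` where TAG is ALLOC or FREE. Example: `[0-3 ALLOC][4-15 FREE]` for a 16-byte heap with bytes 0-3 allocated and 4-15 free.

Answer: [0-9 FREE][10-21 ALLOC][22-25 FREE]

Derivation:
Op 1: a = malloc(1) -> a = 0; heap: [0-0 ALLOC][1-25 FREE]
Op 2: a = realloc(a, 10) -> a = 0; heap: [0-9 ALLOC][10-25 FREE]
Op 3: b = malloc(5) -> b = 10; heap: [0-9 ALLOC][10-14 ALLOC][15-25 FREE]
Op 4: free(a) -> (freed a); heap: [0-9 FREE][10-14 ALLOC][15-25 FREE]
Op 5: b = realloc(b, 12) -> b = 10; heap: [0-9 FREE][10-21 ALLOC][22-25 FREE]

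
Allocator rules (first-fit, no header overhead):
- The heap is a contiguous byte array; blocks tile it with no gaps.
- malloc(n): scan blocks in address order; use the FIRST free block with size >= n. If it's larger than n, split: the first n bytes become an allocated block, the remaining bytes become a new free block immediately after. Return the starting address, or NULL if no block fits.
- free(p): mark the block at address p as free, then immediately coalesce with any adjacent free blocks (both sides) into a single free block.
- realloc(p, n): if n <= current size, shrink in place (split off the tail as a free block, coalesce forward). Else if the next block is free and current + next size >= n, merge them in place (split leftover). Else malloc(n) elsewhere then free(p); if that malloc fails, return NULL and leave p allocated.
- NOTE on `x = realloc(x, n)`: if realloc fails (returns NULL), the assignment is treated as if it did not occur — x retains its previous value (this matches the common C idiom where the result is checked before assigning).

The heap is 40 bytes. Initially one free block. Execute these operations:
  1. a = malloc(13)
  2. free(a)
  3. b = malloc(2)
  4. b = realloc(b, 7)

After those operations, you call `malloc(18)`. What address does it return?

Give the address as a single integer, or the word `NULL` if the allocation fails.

Answer: 7

Derivation:
Op 1: a = malloc(13) -> a = 0; heap: [0-12 ALLOC][13-39 FREE]
Op 2: free(a) -> (freed a); heap: [0-39 FREE]
Op 3: b = malloc(2) -> b = 0; heap: [0-1 ALLOC][2-39 FREE]
Op 4: b = realloc(b, 7) -> b = 0; heap: [0-6 ALLOC][7-39 FREE]
malloc(18): first-fit scan over [0-6 ALLOC][7-39 FREE] -> 7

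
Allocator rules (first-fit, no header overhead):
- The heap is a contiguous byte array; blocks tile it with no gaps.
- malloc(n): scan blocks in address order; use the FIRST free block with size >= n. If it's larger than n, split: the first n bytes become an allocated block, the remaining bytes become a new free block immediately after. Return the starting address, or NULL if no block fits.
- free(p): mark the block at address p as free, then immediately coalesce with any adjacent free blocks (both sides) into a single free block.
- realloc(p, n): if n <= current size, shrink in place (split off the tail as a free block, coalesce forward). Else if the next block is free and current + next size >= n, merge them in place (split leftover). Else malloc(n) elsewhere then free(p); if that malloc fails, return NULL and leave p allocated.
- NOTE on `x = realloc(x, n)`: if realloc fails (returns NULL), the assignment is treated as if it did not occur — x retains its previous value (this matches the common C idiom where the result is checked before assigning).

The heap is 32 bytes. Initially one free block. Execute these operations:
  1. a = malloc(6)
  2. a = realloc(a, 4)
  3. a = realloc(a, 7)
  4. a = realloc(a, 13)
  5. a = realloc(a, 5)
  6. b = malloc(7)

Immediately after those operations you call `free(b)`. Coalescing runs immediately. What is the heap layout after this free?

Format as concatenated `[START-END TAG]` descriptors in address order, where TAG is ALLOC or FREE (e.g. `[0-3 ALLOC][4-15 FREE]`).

Op 1: a = malloc(6) -> a = 0; heap: [0-5 ALLOC][6-31 FREE]
Op 2: a = realloc(a, 4) -> a = 0; heap: [0-3 ALLOC][4-31 FREE]
Op 3: a = realloc(a, 7) -> a = 0; heap: [0-6 ALLOC][7-31 FREE]
Op 4: a = realloc(a, 13) -> a = 0; heap: [0-12 ALLOC][13-31 FREE]
Op 5: a = realloc(a, 5) -> a = 0; heap: [0-4 ALLOC][5-31 FREE]
Op 6: b = malloc(7) -> b = 5; heap: [0-4 ALLOC][5-11 ALLOC][12-31 FREE]
free(b): b = 5 -> block [5-11 ALLOC]; mark free, coalesce with adjacent free neighbors -> [0-4 ALLOC][5-31 FREE]

Answer: [0-4 ALLOC][5-31 FREE]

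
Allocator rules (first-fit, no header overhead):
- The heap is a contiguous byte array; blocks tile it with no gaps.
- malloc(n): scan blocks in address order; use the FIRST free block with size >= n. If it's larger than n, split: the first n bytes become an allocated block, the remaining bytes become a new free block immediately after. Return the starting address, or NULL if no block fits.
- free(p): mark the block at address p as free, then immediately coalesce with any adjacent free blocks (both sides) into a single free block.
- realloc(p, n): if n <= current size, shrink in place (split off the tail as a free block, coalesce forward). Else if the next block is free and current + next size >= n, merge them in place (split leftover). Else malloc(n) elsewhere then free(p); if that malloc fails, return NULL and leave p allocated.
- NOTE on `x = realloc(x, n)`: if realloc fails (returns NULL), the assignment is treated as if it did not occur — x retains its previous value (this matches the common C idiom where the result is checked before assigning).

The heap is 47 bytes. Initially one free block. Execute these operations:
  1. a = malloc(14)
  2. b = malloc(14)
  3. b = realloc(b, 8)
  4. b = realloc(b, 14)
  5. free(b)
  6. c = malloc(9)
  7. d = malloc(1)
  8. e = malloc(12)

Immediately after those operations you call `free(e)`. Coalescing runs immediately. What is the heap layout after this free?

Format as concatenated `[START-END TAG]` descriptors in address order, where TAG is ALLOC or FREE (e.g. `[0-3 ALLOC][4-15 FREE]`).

Answer: [0-13 ALLOC][14-22 ALLOC][23-23 ALLOC][24-46 FREE]

Derivation:
Op 1: a = malloc(14) -> a = 0; heap: [0-13 ALLOC][14-46 FREE]
Op 2: b = malloc(14) -> b = 14; heap: [0-13 ALLOC][14-27 ALLOC][28-46 FREE]
Op 3: b = realloc(b, 8) -> b = 14; heap: [0-13 ALLOC][14-21 ALLOC][22-46 FREE]
Op 4: b = realloc(b, 14) -> b = 14; heap: [0-13 ALLOC][14-27 ALLOC][28-46 FREE]
Op 5: free(b) -> (freed b); heap: [0-13 ALLOC][14-46 FREE]
Op 6: c = malloc(9) -> c = 14; heap: [0-13 ALLOC][14-22 ALLOC][23-46 FREE]
Op 7: d = malloc(1) -> d = 23; heap: [0-13 ALLOC][14-22 ALLOC][23-23 ALLOC][24-46 FREE]
Op 8: e = malloc(12) -> e = 24; heap: [0-13 ALLOC][14-22 ALLOC][23-23 ALLOC][24-35 ALLOC][36-46 FREE]
free(e): e = 24 -> block [24-35 ALLOC]; mark free, coalesce with adjacent free neighbors -> [0-13 ALLOC][14-22 ALLOC][23-23 ALLOC][24-46 FREE]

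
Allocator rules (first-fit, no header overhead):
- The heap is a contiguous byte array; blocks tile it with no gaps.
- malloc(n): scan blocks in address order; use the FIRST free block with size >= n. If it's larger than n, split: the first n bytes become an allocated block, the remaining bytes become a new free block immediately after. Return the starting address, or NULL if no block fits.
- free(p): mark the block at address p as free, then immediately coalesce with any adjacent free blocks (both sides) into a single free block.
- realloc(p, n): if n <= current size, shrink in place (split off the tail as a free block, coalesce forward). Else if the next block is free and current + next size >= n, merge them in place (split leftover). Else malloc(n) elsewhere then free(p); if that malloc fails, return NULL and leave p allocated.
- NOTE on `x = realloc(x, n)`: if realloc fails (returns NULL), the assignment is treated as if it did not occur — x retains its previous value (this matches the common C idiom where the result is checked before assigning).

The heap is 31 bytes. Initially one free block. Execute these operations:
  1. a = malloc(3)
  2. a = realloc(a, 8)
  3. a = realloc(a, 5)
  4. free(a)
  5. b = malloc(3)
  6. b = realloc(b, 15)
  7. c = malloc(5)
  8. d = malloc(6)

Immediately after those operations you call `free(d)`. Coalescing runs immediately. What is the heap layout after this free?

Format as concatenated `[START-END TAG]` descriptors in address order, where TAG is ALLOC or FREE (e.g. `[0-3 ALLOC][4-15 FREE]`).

Op 1: a = malloc(3) -> a = 0; heap: [0-2 ALLOC][3-30 FREE]
Op 2: a = realloc(a, 8) -> a = 0; heap: [0-7 ALLOC][8-30 FREE]
Op 3: a = realloc(a, 5) -> a = 0; heap: [0-4 ALLOC][5-30 FREE]
Op 4: free(a) -> (freed a); heap: [0-30 FREE]
Op 5: b = malloc(3) -> b = 0; heap: [0-2 ALLOC][3-30 FREE]
Op 6: b = realloc(b, 15) -> b = 0; heap: [0-14 ALLOC][15-30 FREE]
Op 7: c = malloc(5) -> c = 15; heap: [0-14 ALLOC][15-19 ALLOC][20-30 FREE]
Op 8: d = malloc(6) -> d = 20; heap: [0-14 ALLOC][15-19 ALLOC][20-25 ALLOC][26-30 FREE]
free(d): d = 20 -> block [20-25 ALLOC]; mark free, coalesce with adjacent free neighbors -> [0-14 ALLOC][15-19 ALLOC][20-30 FREE]

Answer: [0-14 ALLOC][15-19 ALLOC][20-30 FREE]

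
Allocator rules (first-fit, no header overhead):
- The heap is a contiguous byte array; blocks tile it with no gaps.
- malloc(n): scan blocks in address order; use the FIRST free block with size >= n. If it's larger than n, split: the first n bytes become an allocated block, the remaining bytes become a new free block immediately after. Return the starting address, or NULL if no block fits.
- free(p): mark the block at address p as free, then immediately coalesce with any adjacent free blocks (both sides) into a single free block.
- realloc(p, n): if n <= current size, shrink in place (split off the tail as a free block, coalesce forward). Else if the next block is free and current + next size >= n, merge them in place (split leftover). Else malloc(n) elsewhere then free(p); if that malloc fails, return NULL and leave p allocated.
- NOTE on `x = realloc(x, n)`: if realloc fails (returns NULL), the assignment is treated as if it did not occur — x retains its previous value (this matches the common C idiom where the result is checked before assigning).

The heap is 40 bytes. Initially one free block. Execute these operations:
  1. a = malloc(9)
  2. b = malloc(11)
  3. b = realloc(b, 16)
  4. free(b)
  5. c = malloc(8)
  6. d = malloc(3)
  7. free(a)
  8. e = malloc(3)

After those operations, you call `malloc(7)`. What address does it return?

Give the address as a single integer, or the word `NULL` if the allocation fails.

Op 1: a = malloc(9) -> a = 0; heap: [0-8 ALLOC][9-39 FREE]
Op 2: b = malloc(11) -> b = 9; heap: [0-8 ALLOC][9-19 ALLOC][20-39 FREE]
Op 3: b = realloc(b, 16) -> b = 9; heap: [0-8 ALLOC][9-24 ALLOC][25-39 FREE]
Op 4: free(b) -> (freed b); heap: [0-8 ALLOC][9-39 FREE]
Op 5: c = malloc(8) -> c = 9; heap: [0-8 ALLOC][9-16 ALLOC][17-39 FREE]
Op 6: d = malloc(3) -> d = 17; heap: [0-8 ALLOC][9-16 ALLOC][17-19 ALLOC][20-39 FREE]
Op 7: free(a) -> (freed a); heap: [0-8 FREE][9-16 ALLOC][17-19 ALLOC][20-39 FREE]
Op 8: e = malloc(3) -> e = 0; heap: [0-2 ALLOC][3-8 FREE][9-16 ALLOC][17-19 ALLOC][20-39 FREE]
malloc(7): first-fit scan over [0-2 ALLOC][3-8 FREE][9-16 ALLOC][17-19 ALLOC][20-39 FREE] -> 20

Answer: 20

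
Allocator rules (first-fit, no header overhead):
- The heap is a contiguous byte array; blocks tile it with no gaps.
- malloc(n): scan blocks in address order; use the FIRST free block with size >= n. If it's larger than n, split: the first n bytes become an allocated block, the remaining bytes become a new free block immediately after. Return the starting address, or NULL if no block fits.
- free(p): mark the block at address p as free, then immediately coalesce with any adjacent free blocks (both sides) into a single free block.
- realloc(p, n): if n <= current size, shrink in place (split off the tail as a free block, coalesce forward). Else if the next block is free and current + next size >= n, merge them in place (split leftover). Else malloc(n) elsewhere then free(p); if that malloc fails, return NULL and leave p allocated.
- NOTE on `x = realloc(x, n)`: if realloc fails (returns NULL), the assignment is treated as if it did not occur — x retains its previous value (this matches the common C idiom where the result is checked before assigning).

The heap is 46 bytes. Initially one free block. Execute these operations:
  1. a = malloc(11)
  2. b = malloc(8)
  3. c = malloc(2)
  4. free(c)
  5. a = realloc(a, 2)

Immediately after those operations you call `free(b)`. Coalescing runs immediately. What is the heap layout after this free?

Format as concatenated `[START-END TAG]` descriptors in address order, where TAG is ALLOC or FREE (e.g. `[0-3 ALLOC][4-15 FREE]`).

Answer: [0-1 ALLOC][2-45 FREE]

Derivation:
Op 1: a = malloc(11) -> a = 0; heap: [0-10 ALLOC][11-45 FREE]
Op 2: b = malloc(8) -> b = 11; heap: [0-10 ALLOC][11-18 ALLOC][19-45 FREE]
Op 3: c = malloc(2) -> c = 19; heap: [0-10 ALLOC][11-18 ALLOC][19-20 ALLOC][21-45 FREE]
Op 4: free(c) -> (freed c); heap: [0-10 ALLOC][11-18 ALLOC][19-45 FREE]
Op 5: a = realloc(a, 2) -> a = 0; heap: [0-1 ALLOC][2-10 FREE][11-18 ALLOC][19-45 FREE]
free(b): b = 11 -> block [11-18 ALLOC]; mark free, coalesce with adjacent free neighbors -> [0-1 ALLOC][2-45 FREE]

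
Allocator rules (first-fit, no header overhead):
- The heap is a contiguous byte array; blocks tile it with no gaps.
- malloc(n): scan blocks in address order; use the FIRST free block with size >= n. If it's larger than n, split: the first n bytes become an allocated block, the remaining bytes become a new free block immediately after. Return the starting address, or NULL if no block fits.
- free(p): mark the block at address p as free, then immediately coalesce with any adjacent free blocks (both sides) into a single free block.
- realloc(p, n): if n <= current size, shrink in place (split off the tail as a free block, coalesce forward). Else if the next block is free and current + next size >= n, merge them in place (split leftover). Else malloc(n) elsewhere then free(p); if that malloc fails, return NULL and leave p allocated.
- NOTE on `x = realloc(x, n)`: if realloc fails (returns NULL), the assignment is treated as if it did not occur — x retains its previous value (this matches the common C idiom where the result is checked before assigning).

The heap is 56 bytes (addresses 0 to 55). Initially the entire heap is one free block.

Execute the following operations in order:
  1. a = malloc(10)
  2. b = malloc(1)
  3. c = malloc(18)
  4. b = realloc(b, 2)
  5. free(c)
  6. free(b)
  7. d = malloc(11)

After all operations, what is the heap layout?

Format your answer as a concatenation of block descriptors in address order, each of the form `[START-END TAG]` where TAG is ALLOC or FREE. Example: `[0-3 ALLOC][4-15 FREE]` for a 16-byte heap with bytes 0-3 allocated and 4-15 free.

Op 1: a = malloc(10) -> a = 0; heap: [0-9 ALLOC][10-55 FREE]
Op 2: b = malloc(1) -> b = 10; heap: [0-9 ALLOC][10-10 ALLOC][11-55 FREE]
Op 3: c = malloc(18) -> c = 11; heap: [0-9 ALLOC][10-10 ALLOC][11-28 ALLOC][29-55 FREE]
Op 4: b = realloc(b, 2) -> b = 29; heap: [0-9 ALLOC][10-10 FREE][11-28 ALLOC][29-30 ALLOC][31-55 FREE]
Op 5: free(c) -> (freed c); heap: [0-9 ALLOC][10-28 FREE][29-30 ALLOC][31-55 FREE]
Op 6: free(b) -> (freed b); heap: [0-9 ALLOC][10-55 FREE]
Op 7: d = malloc(11) -> d = 10; heap: [0-9 ALLOC][10-20 ALLOC][21-55 FREE]

Answer: [0-9 ALLOC][10-20 ALLOC][21-55 FREE]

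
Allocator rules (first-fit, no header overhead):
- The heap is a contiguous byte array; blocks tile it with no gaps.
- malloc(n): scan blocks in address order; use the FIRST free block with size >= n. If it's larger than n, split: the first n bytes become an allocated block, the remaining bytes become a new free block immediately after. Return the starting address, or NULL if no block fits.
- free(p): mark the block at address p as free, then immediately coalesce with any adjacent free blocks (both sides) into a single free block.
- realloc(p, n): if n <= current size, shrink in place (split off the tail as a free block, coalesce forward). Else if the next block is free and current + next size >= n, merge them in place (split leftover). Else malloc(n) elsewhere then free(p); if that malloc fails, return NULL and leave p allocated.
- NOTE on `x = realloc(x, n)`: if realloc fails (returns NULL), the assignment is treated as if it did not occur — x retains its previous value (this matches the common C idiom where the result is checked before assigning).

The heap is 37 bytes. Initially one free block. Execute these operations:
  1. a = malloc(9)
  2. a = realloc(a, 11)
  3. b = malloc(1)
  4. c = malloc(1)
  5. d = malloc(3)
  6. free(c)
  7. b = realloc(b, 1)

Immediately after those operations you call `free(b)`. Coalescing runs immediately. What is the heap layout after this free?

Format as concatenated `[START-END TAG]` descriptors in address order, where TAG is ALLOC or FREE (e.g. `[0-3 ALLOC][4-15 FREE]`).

Op 1: a = malloc(9) -> a = 0; heap: [0-8 ALLOC][9-36 FREE]
Op 2: a = realloc(a, 11) -> a = 0; heap: [0-10 ALLOC][11-36 FREE]
Op 3: b = malloc(1) -> b = 11; heap: [0-10 ALLOC][11-11 ALLOC][12-36 FREE]
Op 4: c = malloc(1) -> c = 12; heap: [0-10 ALLOC][11-11 ALLOC][12-12 ALLOC][13-36 FREE]
Op 5: d = malloc(3) -> d = 13; heap: [0-10 ALLOC][11-11 ALLOC][12-12 ALLOC][13-15 ALLOC][16-36 FREE]
Op 6: free(c) -> (freed c); heap: [0-10 ALLOC][11-11 ALLOC][12-12 FREE][13-15 ALLOC][16-36 FREE]
Op 7: b = realloc(b, 1) -> b = 11; heap: [0-10 ALLOC][11-11 ALLOC][12-12 FREE][13-15 ALLOC][16-36 FREE]
free(b): b = 11 -> block [11-11 ALLOC]; mark free, coalesce with adjacent free neighbors -> [0-10 ALLOC][11-12 FREE][13-15 ALLOC][16-36 FREE]

Answer: [0-10 ALLOC][11-12 FREE][13-15 ALLOC][16-36 FREE]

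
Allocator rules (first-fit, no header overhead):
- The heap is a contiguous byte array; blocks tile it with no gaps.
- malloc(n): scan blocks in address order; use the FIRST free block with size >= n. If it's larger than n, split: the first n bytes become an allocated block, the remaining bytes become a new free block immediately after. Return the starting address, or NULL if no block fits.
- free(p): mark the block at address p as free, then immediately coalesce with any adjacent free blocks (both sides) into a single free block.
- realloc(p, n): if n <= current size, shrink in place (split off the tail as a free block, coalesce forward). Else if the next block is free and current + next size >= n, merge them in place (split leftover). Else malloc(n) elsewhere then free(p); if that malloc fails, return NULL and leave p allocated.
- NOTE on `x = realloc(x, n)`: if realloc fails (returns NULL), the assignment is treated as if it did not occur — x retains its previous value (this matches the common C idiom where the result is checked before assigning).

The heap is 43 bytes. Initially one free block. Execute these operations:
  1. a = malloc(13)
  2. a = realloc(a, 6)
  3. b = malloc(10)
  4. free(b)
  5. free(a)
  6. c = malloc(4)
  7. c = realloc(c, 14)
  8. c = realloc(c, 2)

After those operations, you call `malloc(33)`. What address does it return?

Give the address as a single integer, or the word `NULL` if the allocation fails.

Answer: 2

Derivation:
Op 1: a = malloc(13) -> a = 0; heap: [0-12 ALLOC][13-42 FREE]
Op 2: a = realloc(a, 6) -> a = 0; heap: [0-5 ALLOC][6-42 FREE]
Op 3: b = malloc(10) -> b = 6; heap: [0-5 ALLOC][6-15 ALLOC][16-42 FREE]
Op 4: free(b) -> (freed b); heap: [0-5 ALLOC][6-42 FREE]
Op 5: free(a) -> (freed a); heap: [0-42 FREE]
Op 6: c = malloc(4) -> c = 0; heap: [0-3 ALLOC][4-42 FREE]
Op 7: c = realloc(c, 14) -> c = 0; heap: [0-13 ALLOC][14-42 FREE]
Op 8: c = realloc(c, 2) -> c = 0; heap: [0-1 ALLOC][2-42 FREE]
malloc(33): first-fit scan over [0-1 ALLOC][2-42 FREE] -> 2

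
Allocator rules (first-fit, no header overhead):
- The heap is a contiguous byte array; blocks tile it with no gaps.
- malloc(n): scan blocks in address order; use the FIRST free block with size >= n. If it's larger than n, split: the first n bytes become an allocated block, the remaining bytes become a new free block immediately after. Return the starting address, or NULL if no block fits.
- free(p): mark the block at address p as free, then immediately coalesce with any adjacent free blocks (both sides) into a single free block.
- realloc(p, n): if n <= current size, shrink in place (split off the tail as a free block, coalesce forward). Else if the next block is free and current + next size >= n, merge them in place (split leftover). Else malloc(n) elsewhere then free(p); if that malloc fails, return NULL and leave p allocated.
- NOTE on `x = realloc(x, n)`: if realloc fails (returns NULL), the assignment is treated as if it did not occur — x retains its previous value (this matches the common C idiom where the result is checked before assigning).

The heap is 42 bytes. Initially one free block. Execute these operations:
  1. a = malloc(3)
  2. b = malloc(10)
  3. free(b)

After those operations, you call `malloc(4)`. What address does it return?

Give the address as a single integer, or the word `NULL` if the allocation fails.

Op 1: a = malloc(3) -> a = 0; heap: [0-2 ALLOC][3-41 FREE]
Op 2: b = malloc(10) -> b = 3; heap: [0-2 ALLOC][3-12 ALLOC][13-41 FREE]
Op 3: free(b) -> (freed b); heap: [0-2 ALLOC][3-41 FREE]
malloc(4): first-fit scan over [0-2 ALLOC][3-41 FREE] -> 3

Answer: 3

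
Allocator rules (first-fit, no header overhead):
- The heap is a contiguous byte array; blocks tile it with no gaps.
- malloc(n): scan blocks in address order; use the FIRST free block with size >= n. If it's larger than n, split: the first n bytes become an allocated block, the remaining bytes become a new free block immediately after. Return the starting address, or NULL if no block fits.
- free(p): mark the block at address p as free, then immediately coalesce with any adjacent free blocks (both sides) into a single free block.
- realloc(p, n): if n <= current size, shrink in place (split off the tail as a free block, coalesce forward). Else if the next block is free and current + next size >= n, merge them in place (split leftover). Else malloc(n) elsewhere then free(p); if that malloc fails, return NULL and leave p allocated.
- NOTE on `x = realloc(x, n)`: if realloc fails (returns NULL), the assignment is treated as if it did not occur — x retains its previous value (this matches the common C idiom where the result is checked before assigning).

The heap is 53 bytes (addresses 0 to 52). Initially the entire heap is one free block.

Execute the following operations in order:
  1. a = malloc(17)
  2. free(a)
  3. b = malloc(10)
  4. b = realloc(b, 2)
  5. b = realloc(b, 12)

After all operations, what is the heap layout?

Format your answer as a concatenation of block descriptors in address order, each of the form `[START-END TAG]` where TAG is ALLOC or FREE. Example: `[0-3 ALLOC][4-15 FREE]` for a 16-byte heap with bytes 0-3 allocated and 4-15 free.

Answer: [0-11 ALLOC][12-52 FREE]

Derivation:
Op 1: a = malloc(17) -> a = 0; heap: [0-16 ALLOC][17-52 FREE]
Op 2: free(a) -> (freed a); heap: [0-52 FREE]
Op 3: b = malloc(10) -> b = 0; heap: [0-9 ALLOC][10-52 FREE]
Op 4: b = realloc(b, 2) -> b = 0; heap: [0-1 ALLOC][2-52 FREE]
Op 5: b = realloc(b, 12) -> b = 0; heap: [0-11 ALLOC][12-52 FREE]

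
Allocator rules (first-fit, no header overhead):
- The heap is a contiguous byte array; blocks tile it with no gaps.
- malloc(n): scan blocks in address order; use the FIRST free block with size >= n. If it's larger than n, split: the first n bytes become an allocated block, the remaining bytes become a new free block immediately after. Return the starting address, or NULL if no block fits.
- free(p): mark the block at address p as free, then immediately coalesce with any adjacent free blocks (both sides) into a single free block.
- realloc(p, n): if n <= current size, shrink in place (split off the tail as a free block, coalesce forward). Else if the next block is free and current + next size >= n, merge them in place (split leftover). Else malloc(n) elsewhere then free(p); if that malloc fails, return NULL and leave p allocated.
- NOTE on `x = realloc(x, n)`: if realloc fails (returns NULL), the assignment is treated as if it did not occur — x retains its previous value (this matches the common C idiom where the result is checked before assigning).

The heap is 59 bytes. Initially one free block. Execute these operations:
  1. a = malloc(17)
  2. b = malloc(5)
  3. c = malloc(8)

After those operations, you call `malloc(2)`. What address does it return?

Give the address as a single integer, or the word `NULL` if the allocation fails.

Answer: 30

Derivation:
Op 1: a = malloc(17) -> a = 0; heap: [0-16 ALLOC][17-58 FREE]
Op 2: b = malloc(5) -> b = 17; heap: [0-16 ALLOC][17-21 ALLOC][22-58 FREE]
Op 3: c = malloc(8) -> c = 22; heap: [0-16 ALLOC][17-21 ALLOC][22-29 ALLOC][30-58 FREE]
malloc(2): first-fit scan over [0-16 ALLOC][17-21 ALLOC][22-29 ALLOC][30-58 FREE] -> 30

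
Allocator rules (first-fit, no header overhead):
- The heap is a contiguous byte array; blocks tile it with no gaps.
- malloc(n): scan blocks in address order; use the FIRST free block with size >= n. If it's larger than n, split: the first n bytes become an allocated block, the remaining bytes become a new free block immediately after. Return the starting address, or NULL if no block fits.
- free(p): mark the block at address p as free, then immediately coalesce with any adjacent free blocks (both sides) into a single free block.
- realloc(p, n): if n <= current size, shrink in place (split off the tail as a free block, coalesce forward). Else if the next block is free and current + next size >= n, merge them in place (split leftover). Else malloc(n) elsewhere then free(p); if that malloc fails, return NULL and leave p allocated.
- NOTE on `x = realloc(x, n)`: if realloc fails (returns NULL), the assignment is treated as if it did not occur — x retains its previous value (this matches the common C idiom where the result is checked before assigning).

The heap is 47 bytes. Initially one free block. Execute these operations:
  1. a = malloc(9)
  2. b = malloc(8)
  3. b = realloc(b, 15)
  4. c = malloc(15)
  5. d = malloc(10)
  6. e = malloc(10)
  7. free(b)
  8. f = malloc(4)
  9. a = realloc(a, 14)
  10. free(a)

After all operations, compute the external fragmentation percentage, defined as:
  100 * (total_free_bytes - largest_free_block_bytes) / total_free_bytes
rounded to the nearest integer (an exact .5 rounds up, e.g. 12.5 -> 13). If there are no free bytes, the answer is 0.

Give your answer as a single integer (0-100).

Answer: 61

Derivation:
Op 1: a = malloc(9) -> a = 0; heap: [0-8 ALLOC][9-46 FREE]
Op 2: b = malloc(8) -> b = 9; heap: [0-8 ALLOC][9-16 ALLOC][17-46 FREE]
Op 3: b = realloc(b, 15) -> b = 9; heap: [0-8 ALLOC][9-23 ALLOC][24-46 FREE]
Op 4: c = malloc(15) -> c = 24; heap: [0-8 ALLOC][9-23 ALLOC][24-38 ALLOC][39-46 FREE]
Op 5: d = malloc(10) -> d = NULL; heap: [0-8 ALLOC][9-23 ALLOC][24-38 ALLOC][39-46 FREE]
Op 6: e = malloc(10) -> e = NULL; heap: [0-8 ALLOC][9-23 ALLOC][24-38 ALLOC][39-46 FREE]
Op 7: free(b) -> (freed b); heap: [0-8 ALLOC][9-23 FREE][24-38 ALLOC][39-46 FREE]
Op 8: f = malloc(4) -> f = 9; heap: [0-8 ALLOC][9-12 ALLOC][13-23 FREE][24-38 ALLOC][39-46 FREE]
Op 9: a = realloc(a, 14) -> NULL (a unchanged); heap: [0-8 ALLOC][9-12 ALLOC][13-23 FREE][24-38 ALLOC][39-46 FREE]
Op 10: free(a) -> (freed a); heap: [0-8 FREE][9-12 ALLOC][13-23 FREE][24-38 ALLOC][39-46 FREE]
Free blocks: [9 11 8] total_free=28 largest=11 -> 100*(28-11)/28 = 1700/28 ≈ 60.714 -> rounds to 61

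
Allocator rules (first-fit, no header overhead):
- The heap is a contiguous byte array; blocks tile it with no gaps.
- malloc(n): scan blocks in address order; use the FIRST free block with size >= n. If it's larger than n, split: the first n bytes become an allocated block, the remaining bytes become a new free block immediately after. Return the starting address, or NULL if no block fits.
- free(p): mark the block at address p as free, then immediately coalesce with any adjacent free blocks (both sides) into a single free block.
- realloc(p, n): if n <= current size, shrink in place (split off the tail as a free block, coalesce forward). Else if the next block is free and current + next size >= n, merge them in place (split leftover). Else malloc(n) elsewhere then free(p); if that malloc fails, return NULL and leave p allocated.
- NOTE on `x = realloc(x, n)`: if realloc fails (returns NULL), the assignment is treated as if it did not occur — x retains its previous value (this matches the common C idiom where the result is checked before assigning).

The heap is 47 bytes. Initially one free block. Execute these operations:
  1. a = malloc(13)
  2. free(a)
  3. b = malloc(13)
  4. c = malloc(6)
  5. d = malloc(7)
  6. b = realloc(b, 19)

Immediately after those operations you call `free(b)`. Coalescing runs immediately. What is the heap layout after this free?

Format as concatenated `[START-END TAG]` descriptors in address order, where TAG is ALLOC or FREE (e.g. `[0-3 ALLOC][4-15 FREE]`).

Answer: [0-12 FREE][13-18 ALLOC][19-25 ALLOC][26-46 FREE]

Derivation:
Op 1: a = malloc(13) -> a = 0; heap: [0-12 ALLOC][13-46 FREE]
Op 2: free(a) -> (freed a); heap: [0-46 FREE]
Op 3: b = malloc(13) -> b = 0; heap: [0-12 ALLOC][13-46 FREE]
Op 4: c = malloc(6) -> c = 13; heap: [0-12 ALLOC][13-18 ALLOC][19-46 FREE]
Op 5: d = malloc(7) -> d = 19; heap: [0-12 ALLOC][13-18 ALLOC][19-25 ALLOC][26-46 FREE]
Op 6: b = realloc(b, 19) -> b = 26; heap: [0-12 FREE][13-18 ALLOC][19-25 ALLOC][26-44 ALLOC][45-46 FREE]
free(b): b = 26 -> block [26-44 ALLOC]; mark free, coalesce with adjacent free neighbors -> [0-12 FREE][13-18 ALLOC][19-25 ALLOC][26-46 FREE]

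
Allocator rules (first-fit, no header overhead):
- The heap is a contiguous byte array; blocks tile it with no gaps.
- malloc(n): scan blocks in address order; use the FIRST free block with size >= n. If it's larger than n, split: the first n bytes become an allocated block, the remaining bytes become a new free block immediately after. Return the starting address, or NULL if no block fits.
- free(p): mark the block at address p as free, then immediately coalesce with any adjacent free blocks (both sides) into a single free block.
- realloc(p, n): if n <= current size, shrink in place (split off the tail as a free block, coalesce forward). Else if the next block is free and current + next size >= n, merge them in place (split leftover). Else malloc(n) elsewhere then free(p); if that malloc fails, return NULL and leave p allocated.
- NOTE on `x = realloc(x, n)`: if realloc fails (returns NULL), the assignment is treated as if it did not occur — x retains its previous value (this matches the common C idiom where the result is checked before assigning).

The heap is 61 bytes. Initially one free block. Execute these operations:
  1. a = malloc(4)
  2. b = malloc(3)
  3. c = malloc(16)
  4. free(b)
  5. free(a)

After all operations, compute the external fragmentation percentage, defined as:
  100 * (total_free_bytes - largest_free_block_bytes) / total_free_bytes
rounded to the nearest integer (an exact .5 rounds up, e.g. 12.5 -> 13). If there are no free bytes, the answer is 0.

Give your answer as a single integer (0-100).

Op 1: a = malloc(4) -> a = 0; heap: [0-3 ALLOC][4-60 FREE]
Op 2: b = malloc(3) -> b = 4; heap: [0-3 ALLOC][4-6 ALLOC][7-60 FREE]
Op 3: c = malloc(16) -> c = 7; heap: [0-3 ALLOC][4-6 ALLOC][7-22 ALLOC][23-60 FREE]
Op 4: free(b) -> (freed b); heap: [0-3 ALLOC][4-6 FREE][7-22 ALLOC][23-60 FREE]
Op 5: free(a) -> (freed a); heap: [0-6 FREE][7-22 ALLOC][23-60 FREE]
Free blocks: [7 38] total_free=45 largest=38 -> 100*(45-38)/45 = 700/45 ≈ 15.556 -> rounds to 16

Answer: 16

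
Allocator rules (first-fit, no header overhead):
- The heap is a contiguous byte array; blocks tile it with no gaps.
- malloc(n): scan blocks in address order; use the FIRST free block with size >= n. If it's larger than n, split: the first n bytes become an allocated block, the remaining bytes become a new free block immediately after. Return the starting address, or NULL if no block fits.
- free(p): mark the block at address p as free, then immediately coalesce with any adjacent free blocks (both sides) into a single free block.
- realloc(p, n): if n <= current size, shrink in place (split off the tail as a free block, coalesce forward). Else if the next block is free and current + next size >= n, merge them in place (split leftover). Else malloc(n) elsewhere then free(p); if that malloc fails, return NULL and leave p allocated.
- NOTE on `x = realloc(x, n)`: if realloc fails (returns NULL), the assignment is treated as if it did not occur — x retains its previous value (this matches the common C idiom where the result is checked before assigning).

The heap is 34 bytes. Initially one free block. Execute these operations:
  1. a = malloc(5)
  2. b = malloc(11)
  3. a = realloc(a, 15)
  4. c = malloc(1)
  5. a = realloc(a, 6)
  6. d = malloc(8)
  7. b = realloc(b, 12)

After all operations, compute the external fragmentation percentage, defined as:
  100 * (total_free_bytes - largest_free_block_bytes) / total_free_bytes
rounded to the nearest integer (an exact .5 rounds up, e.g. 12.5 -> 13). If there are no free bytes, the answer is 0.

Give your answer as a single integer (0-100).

Answer: 50

Derivation:
Op 1: a = malloc(5) -> a = 0; heap: [0-4 ALLOC][5-33 FREE]
Op 2: b = malloc(11) -> b = 5; heap: [0-4 ALLOC][5-15 ALLOC][16-33 FREE]
Op 3: a = realloc(a, 15) -> a = 16; heap: [0-4 FREE][5-15 ALLOC][16-30 ALLOC][31-33 FREE]
Op 4: c = malloc(1) -> c = 0; heap: [0-0 ALLOC][1-4 FREE][5-15 ALLOC][16-30 ALLOC][31-33 FREE]
Op 5: a = realloc(a, 6) -> a = 16; heap: [0-0 ALLOC][1-4 FREE][5-15 ALLOC][16-21 ALLOC][22-33 FREE]
Op 6: d = malloc(8) -> d = 22; heap: [0-0 ALLOC][1-4 FREE][5-15 ALLOC][16-21 ALLOC][22-29 ALLOC][30-33 FREE]
Op 7: b = realloc(b, 12) -> NULL (b unchanged); heap: [0-0 ALLOC][1-4 FREE][5-15 ALLOC][16-21 ALLOC][22-29 ALLOC][30-33 FREE]
Free blocks: [4 4] total_free=8 largest=4 -> 100*(8-4)/8 = 400/8 = 50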